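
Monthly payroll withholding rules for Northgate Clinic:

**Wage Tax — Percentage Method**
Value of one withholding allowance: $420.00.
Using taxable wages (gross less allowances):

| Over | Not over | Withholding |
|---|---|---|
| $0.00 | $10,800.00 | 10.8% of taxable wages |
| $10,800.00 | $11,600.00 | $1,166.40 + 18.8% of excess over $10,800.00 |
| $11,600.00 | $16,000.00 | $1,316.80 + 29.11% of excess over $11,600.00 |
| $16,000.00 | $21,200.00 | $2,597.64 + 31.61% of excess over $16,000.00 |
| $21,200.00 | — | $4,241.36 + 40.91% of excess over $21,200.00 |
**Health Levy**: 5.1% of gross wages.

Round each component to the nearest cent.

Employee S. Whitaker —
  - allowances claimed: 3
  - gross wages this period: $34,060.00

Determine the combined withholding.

$10,723.98

Wage Tax: taxable = $34,060.00 − 3×$420.00 = $32,800.00
  $4,241.36 + 40.91% × ($32,800.00 − $21,200.00) = $4,241.36 + 40.91% × $11,600.00 = $8,986.92
Health Levy: 5.1% × $34,060.00 = $1,737.06
Total: $8,986.92 + $1,737.06 = $10,723.98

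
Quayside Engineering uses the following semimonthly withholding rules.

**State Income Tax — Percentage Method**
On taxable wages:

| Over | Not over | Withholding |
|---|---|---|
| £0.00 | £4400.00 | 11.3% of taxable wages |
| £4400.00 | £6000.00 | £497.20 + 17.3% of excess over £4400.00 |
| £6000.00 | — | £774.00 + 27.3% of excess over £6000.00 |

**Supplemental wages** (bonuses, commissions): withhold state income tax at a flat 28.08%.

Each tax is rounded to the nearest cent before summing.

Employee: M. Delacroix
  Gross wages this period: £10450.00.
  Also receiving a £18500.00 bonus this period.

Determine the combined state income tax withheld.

£7183.65

State Income Tax: taxable = £10450.00
  £774.00 + 27.3% × (£10450.00 − £6000.00) = £774.00 + 27.3% × £4450.00 = £1988.85
Supplemental (28.08% flat on bonus): 28.08% × £18500.00 = £5194.80
Total state income tax: £1988.85 + £5194.80 = £7183.65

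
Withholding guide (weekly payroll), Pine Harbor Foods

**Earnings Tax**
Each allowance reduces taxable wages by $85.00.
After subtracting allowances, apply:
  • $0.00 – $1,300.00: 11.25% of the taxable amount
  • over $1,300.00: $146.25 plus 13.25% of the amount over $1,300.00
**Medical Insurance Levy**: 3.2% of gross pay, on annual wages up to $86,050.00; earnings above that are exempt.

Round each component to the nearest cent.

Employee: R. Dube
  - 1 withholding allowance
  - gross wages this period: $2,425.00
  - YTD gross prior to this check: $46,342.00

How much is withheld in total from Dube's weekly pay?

$361.65

Earnings Tax: taxable = $2,425.00 − 1×$85.00 = $2,340.00
  $146.25 + 13.25% × ($2,340.00 − $1,300.00) = $146.25 + 13.25% × $1,040.00 = $284.05
Medical Insurance Levy: 3.2% × $2,425.00 = $77.60
Total: $284.05 + $77.60 = $361.65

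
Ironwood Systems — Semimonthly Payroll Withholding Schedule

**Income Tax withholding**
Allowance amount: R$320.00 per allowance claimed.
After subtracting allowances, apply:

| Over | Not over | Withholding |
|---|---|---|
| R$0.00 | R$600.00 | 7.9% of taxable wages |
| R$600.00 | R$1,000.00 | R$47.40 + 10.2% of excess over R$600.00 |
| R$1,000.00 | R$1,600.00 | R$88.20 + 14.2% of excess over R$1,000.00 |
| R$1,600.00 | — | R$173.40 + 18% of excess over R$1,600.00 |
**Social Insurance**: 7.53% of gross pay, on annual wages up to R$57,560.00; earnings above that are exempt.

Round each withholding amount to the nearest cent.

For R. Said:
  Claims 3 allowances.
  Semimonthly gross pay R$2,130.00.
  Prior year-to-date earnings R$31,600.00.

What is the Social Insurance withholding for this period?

R$160.39

Social Insurance: 7.53% × R$2,130.00 = R$160.39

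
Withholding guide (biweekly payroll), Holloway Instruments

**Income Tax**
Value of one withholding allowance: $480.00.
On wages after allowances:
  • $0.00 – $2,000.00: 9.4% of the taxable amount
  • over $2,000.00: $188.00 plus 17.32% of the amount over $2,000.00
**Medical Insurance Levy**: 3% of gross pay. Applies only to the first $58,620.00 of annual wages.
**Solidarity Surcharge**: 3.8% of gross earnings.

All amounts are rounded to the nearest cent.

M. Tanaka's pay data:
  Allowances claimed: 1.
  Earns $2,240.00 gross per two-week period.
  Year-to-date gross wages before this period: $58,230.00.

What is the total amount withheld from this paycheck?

Income Tax: taxable = $2,240.00 − 1×$480.00 = $1,760.00
  9.4% × $1,760.00 = $165.44
Medical Insurance Levy: cap $58,620.00 − YTD $58,230.00 = $390.00 subject; 3% × $390.00 = $11.70
Solidarity Surcharge: 3.8% × $2,240.00 = $85.12
Total: $165.44 + $11.70 + $85.12 = $262.26

$262.26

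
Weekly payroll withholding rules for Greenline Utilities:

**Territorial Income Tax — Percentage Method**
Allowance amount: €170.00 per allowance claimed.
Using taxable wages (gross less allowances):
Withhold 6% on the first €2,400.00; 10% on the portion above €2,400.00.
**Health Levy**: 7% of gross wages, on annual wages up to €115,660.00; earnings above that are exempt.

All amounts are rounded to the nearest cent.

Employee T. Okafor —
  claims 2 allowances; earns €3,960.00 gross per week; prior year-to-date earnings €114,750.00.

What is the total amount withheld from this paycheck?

Territorial Income Tax: taxable = €3,960.00 − 2×€170.00 = €3,620.00
  €144.00 + 10% × (€3,620.00 − €2,400.00) = €144.00 + 10% × €1,220.00 = €266.00
Health Levy: cap €115,660.00 − YTD €114,750.00 = €910.00 subject; 7% × €910.00 = €63.70
Total: €266.00 + €63.70 = €329.70

€329.70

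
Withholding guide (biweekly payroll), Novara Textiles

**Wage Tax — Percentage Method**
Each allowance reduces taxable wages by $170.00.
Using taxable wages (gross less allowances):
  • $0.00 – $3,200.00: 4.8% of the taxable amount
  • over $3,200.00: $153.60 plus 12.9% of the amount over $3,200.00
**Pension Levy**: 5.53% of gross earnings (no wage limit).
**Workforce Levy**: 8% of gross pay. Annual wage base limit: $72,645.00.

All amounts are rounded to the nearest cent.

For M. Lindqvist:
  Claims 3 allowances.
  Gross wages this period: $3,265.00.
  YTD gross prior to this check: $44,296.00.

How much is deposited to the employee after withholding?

$2,691.01

Wage Tax: taxable = $3,265.00 − 3×$170.00 = $2,755.00
  4.8% × $2,755.00 = $132.24
Pension Levy: 5.53% × $3,265.00 = $180.55
Workforce Levy: 8% × $3,265.00 = $261.20
Total withheld: $132.24 + $180.55 + $261.20 = $573.99
Net pay: $3,265.00 − $573.99 = $2,691.01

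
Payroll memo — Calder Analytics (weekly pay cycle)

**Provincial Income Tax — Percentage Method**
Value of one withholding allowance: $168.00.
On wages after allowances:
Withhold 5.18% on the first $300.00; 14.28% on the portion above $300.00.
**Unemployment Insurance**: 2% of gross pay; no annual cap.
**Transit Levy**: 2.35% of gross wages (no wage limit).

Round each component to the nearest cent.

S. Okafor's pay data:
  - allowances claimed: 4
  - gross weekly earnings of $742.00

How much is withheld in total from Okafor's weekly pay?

$35.91

Provincial Income Tax: taxable = $742.00 − 4×$168.00 = $70.00
  5.18% × $70.00 = $3.63
Unemployment Insurance: 2% × $742.00 = $14.84
Transit Levy: 2.35% × $742.00 = $17.44
Total: $3.63 + $14.84 + $17.44 = $35.91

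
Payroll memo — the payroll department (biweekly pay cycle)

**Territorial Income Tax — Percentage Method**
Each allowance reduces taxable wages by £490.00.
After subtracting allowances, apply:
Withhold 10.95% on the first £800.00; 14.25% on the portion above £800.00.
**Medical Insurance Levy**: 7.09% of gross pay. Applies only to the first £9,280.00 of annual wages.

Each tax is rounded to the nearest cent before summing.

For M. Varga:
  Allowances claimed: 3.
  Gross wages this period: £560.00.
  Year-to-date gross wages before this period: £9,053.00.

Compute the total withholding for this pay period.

£16.09

Territorial Income Tax: taxable = £560.00 − 3×£490.00 = £-910.00
  Taxable ≤ 0 → £0.00
Medical Insurance Levy: cap £9,280.00 − YTD £9,053.00 = £227.00 subject; 7.09% × £227.00 = £16.09
Total: £0.00 + £16.09 = £16.09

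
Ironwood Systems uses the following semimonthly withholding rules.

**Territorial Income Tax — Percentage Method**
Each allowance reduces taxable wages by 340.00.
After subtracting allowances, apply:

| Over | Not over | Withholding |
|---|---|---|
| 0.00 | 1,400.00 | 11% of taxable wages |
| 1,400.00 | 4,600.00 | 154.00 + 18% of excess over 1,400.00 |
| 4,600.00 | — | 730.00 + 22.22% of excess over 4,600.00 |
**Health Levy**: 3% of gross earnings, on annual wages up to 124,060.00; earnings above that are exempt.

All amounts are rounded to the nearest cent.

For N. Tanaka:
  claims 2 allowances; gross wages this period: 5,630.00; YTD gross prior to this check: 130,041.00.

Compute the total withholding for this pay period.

807.77

Territorial Income Tax: taxable = 5,630.00 − 2×340.00 = 4,950.00
  730.00 + 22.22% × (4,950.00 − 4,600.00) = 730.00 + 22.22% × 350.00 = 807.77
Health Levy: YTD 130,041.00 ≥ cap 124,060.00 → 0.00
Total: 807.77 + 0.00 = 807.77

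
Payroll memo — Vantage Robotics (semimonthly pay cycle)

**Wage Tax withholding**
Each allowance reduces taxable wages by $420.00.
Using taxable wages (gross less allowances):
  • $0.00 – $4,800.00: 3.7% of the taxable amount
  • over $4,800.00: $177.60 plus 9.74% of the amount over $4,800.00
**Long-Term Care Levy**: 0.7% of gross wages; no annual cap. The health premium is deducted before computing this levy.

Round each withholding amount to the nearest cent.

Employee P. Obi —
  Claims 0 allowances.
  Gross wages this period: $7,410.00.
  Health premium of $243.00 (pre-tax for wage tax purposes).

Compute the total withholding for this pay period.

$458.32

Wage Tax: taxable = $7,410.00 − $243.00 = $7,167.00
  $177.60 + 9.74% × ($7,167.00 − $4,800.00) = $177.60 + 9.74% × $2,367.00 = $408.15
Long-Term Care Levy: 0.7% × $7,167.00 = $50.17
Total: $408.15 + $50.17 = $458.32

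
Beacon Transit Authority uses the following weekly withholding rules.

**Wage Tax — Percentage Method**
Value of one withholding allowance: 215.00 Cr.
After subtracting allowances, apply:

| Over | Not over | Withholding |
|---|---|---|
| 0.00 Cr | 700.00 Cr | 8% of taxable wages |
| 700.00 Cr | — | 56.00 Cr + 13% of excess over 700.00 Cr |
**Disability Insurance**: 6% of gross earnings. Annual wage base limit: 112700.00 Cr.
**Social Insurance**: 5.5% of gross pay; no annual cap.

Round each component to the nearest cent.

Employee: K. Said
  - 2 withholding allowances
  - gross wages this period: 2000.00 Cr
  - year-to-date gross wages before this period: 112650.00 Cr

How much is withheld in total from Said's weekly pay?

Wage Tax: taxable = 2000.00 Cr − 2×215.00 Cr = 1570.00 Cr
  56.00 Cr + 13% × (1570.00 Cr − 700.00 Cr) = 56.00 Cr + 13% × 870.00 Cr = 169.10 Cr
Disability Insurance: cap 112700.00 Cr − YTD 112650.00 Cr = 50.00 Cr subject; 6% × 50.00 Cr = 3.00 Cr
Social Insurance: 5.5% × 2000.00 Cr = 110.00 Cr
Total: 169.10 Cr + 3.00 Cr + 110.00 Cr = 282.10 Cr

282.10 Cr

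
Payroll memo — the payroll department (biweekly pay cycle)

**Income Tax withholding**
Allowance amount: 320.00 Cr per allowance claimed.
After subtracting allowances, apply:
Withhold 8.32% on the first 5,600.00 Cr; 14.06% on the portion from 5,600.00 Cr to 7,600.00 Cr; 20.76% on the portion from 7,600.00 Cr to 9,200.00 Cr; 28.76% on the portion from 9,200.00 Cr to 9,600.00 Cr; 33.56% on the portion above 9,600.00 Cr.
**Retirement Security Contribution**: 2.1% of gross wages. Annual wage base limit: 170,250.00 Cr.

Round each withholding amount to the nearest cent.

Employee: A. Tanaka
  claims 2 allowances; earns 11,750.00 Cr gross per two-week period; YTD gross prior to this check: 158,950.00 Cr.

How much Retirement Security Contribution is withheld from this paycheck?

Retirement Security Contribution: cap 170,250.00 Cr − YTD 158,950.00 Cr = 11,300.00 Cr subject; 2.1% × 11,300.00 Cr = 237.30 Cr

237.30 Cr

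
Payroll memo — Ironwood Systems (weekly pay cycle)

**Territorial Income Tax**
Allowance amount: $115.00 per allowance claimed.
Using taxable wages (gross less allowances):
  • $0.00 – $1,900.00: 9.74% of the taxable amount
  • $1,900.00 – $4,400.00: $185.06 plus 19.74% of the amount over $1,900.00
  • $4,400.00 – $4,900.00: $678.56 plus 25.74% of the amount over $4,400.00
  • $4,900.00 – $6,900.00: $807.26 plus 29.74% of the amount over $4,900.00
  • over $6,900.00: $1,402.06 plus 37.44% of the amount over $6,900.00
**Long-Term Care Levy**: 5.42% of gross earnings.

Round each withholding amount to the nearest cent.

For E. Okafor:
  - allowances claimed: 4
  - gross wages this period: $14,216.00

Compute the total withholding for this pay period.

$4,739.46

Territorial Income Tax: taxable = $14,216.00 − 4×$115.00 = $13,756.00
  $1,402.06 + 37.44% × ($13,756.00 − $6,900.00) = $1,402.06 + 37.44% × $6,856.00 = $3,968.95
Long-Term Care Levy: 5.42% × $14,216.00 = $770.51
Total: $3,968.95 + $770.51 = $4,739.46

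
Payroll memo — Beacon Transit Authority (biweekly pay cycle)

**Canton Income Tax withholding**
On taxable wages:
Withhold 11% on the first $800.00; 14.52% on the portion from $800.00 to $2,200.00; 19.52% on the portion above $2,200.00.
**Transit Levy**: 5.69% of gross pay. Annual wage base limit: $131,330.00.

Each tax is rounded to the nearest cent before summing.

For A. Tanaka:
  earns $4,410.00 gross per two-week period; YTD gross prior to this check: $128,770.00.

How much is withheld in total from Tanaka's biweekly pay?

$868.33

Canton Income Tax: taxable = $4,410.00
  $291.28 + 19.52% × ($4,410.00 − $2,200.00) = $291.28 + 19.52% × $2,210.00 = $722.67
Transit Levy: cap $131,330.00 − YTD $128,770.00 = $2,560.00 subject; 5.69% × $2,560.00 = $145.66
Total: $722.67 + $145.66 = $868.33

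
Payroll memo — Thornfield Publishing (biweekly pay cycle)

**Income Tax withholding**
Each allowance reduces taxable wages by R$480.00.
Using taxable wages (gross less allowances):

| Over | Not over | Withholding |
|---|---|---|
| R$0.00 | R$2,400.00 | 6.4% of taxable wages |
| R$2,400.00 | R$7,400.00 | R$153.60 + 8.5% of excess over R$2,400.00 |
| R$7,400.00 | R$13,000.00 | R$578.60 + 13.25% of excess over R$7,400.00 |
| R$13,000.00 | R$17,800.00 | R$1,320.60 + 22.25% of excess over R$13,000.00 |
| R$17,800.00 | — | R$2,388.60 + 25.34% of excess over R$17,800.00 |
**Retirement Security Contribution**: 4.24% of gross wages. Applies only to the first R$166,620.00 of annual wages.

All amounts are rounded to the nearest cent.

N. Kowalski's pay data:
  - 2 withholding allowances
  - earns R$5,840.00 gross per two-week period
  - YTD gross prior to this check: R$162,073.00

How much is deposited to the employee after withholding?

R$5,282.81

Income Tax: taxable = R$5,840.00 − 2×R$480.00 = R$4,880.00
  R$153.60 + 8.5% × (R$4,880.00 − R$2,400.00) = R$153.60 + 8.5% × R$2,480.00 = R$364.40
Retirement Security Contribution: cap R$166,620.00 − YTD R$162,073.00 = R$4,547.00 subject; 4.24% × R$4,547.00 = R$192.79
Total withheld: R$364.40 + R$192.79 = R$557.19
Net pay: R$5,840.00 − R$557.19 = R$5,282.81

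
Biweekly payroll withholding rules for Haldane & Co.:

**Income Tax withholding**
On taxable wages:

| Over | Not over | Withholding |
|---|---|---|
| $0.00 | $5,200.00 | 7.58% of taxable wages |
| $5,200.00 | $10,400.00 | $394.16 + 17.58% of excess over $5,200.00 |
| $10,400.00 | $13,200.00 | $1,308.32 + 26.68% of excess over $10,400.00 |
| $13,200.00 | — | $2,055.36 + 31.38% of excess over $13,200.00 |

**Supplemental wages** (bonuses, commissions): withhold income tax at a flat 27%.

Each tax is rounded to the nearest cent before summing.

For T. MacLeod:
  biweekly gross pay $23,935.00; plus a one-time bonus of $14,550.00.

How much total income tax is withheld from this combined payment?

Income Tax: taxable = $23,935.00
  $2,055.36 + 31.38% × ($23,935.00 − $13,200.00) = $2,055.36 + 31.38% × $10,735.00 = $5,424.00
Supplemental (27% flat on bonus): 27% × $14,550.00 = $3,928.50
Total income tax: $5,424.00 + $3,928.50 = $9,352.50

$9,352.50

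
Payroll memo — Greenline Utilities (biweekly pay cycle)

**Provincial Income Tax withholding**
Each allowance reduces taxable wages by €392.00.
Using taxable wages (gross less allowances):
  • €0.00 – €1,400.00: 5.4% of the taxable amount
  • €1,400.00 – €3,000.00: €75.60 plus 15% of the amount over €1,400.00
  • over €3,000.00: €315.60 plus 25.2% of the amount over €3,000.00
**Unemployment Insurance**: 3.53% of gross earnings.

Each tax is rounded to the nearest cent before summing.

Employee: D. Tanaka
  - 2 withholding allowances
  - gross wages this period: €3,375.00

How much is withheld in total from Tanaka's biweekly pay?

€373.39

Provincial Income Tax: taxable = €3,375.00 − 2×€392.00 = €2,591.00
  €75.60 + 15% × (€2,591.00 − €1,400.00) = €75.60 + 15% × €1,191.00 = €254.25
Unemployment Insurance: 3.53% × €3,375.00 = €119.14
Total: €254.25 + €119.14 = €373.39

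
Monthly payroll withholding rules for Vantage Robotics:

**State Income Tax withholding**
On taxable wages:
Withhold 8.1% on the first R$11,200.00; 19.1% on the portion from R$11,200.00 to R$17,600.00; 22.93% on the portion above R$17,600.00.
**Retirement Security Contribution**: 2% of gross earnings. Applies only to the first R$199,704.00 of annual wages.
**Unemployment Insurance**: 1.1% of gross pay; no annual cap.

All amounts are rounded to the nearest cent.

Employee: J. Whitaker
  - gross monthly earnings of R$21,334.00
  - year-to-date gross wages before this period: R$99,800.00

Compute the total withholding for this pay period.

R$3,647.16

State Income Tax: taxable = R$21,334.00
  R$2,129.60 + 22.93% × (R$21,334.00 − R$17,600.00) = R$2,129.60 + 22.93% × R$3,734.00 = R$2,985.81
Retirement Security Contribution: 2% × R$21,334.00 = R$426.68
Unemployment Insurance: 1.1% × R$21,334.00 = R$234.67
Total: R$2,985.81 + R$426.68 + R$234.67 = R$3,647.16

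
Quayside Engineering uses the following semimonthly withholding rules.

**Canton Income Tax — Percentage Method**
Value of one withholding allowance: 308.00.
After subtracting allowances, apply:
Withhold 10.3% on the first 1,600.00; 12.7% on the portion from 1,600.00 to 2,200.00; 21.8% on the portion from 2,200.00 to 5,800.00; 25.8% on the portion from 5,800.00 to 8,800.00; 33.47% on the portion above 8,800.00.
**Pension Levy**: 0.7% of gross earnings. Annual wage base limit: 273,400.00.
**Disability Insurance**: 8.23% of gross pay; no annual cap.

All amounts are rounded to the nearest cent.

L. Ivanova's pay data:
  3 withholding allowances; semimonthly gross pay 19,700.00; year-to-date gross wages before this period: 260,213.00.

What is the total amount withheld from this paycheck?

Canton Income Tax: taxable = 19,700.00 − 3×308.00 = 18,776.00
  1,799.80 + 33.47% × (18,776.00 − 8,800.00) = 1,799.80 + 33.47% × 9,976.00 = 5,138.77
Pension Levy: cap 273,400.00 − YTD 260,213.00 = 13,187.00 subject; 0.7% × 13,187.00 = 92.31
Disability Insurance: 8.23% × 19,700.00 = 1,621.31
Total: 5,138.77 + 92.31 + 1,621.31 = 6,852.39

6,852.39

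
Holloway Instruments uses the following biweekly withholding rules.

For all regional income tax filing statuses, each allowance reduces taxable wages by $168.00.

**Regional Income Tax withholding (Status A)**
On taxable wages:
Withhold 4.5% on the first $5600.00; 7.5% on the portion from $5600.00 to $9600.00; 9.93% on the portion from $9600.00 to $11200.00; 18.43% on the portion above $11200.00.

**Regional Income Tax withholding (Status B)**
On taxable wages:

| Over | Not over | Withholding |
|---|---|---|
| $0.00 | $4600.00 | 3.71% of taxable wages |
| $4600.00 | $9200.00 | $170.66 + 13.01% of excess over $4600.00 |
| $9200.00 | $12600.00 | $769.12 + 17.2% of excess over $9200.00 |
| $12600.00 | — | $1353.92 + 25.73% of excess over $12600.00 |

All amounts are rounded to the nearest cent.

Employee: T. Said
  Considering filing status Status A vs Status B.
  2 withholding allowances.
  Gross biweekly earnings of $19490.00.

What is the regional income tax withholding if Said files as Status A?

$2176.80

Regional Income Tax (Status A): taxable = $19490.00 − 2×$168.00 = $19154.00
  $710.88 + 18.43% × ($19154.00 − $11200.00) = $710.88 + 18.43% × $7954.00 = $2176.80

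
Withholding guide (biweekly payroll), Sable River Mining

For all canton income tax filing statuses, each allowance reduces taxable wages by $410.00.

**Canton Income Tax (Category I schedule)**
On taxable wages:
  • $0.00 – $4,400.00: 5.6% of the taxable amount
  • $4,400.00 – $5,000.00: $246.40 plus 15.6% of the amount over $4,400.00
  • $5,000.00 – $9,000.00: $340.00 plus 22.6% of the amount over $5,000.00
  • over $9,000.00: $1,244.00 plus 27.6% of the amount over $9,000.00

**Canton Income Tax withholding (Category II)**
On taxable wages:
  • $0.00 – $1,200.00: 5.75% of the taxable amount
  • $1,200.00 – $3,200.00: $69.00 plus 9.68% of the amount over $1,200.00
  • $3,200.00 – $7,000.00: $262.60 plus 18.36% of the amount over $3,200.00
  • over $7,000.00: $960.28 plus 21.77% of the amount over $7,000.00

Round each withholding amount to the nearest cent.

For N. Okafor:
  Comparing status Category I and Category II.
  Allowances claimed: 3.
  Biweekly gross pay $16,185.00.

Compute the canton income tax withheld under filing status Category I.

$2,887.58

Canton Income Tax (Category I): taxable = $16,185.00 − 3×$410.00 = $14,955.00
  $1,244.00 + 27.6% × ($14,955.00 − $9,000.00) = $1,244.00 + 27.6% × $5,955.00 = $2,887.58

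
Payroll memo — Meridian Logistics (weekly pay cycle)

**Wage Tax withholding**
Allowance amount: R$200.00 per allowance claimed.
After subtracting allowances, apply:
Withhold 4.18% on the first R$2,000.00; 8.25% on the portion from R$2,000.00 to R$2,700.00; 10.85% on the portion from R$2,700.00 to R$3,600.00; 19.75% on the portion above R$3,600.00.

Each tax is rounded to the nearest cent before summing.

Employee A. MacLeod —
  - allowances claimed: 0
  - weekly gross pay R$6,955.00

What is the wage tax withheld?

R$901.61

Wage Tax: taxable = R$6,955.00
  R$239.00 + 19.75% × (R$6,955.00 − R$3,600.00) = R$239.00 + 19.75% × R$3,355.00 = R$901.61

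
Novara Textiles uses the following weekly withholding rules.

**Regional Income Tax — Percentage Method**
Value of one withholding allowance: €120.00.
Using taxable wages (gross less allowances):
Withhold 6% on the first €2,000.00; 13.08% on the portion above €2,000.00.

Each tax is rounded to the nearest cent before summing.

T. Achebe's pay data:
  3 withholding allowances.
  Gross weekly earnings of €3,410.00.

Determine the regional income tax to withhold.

€257.34

Regional Income Tax: taxable = €3,410.00 − 3×€120.00 = €3,050.00
  €120.00 + 13.08% × (€3,050.00 − €2,000.00) = €120.00 + 13.08% × €1,050.00 = €257.34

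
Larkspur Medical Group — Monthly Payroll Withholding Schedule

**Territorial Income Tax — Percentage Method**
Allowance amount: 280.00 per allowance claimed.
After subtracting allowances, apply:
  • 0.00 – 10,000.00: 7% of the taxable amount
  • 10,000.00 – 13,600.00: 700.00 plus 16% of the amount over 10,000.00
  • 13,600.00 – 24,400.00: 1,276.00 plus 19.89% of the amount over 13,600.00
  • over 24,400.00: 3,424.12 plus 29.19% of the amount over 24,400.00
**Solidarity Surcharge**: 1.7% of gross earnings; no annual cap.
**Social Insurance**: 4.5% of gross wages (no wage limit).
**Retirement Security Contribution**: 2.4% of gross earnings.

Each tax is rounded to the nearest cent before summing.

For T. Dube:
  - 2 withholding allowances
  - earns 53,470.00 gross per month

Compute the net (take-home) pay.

37,125.39

Territorial Income Tax: taxable = 53,470.00 − 2×280.00 = 52,910.00
  3,424.12 + 29.19% × (52,910.00 − 24,400.00) = 3,424.12 + 29.19% × 28,510.00 = 11,746.19
Solidarity Surcharge: 1.7% × 53,470.00 = 908.99
Social Insurance: 4.5% × 53,470.00 = 2,406.15
Retirement Security Contribution: 2.4% × 53,470.00 = 1,283.28
Total withheld: 11,746.19 + 908.99 + 2,406.15 + 1,283.28 = 16,344.61
Net pay: 53,470.00 − 16,344.61 = 37,125.39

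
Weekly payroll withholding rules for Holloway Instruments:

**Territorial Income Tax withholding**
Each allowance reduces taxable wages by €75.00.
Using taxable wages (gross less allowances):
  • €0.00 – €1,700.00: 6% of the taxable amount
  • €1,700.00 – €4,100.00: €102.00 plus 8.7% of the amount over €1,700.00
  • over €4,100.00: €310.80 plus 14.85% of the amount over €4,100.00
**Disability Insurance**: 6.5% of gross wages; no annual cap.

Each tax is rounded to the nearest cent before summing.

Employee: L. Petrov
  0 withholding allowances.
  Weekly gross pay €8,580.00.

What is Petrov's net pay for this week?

€7,046.22

Territorial Income Tax: taxable = €8,580.00
  €310.80 + 14.85% × (€8,580.00 − €4,100.00) = €310.80 + 14.85% × €4,480.00 = €976.08
Disability Insurance: 6.5% × €8,580.00 = €557.70
Total withheld: €976.08 + €557.70 = €1,533.78
Net pay: €8,580.00 − €1,533.78 = €7,046.22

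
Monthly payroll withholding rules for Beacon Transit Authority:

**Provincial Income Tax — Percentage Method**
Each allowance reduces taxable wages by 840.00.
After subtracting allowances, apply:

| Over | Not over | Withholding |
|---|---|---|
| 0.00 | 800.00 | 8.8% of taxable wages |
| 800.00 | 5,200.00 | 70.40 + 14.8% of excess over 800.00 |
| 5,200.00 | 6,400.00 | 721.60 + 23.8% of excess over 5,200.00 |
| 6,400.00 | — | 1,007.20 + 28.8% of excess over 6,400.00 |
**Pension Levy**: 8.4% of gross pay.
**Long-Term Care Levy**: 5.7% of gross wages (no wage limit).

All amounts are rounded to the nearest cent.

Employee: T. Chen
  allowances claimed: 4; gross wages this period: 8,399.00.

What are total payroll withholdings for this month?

1,882.03

Provincial Income Tax: taxable = 8,399.00 − 4×840.00 = 5,039.00
  70.40 + 14.8% × (5,039.00 − 800.00) = 70.40 + 14.8% × 4,239.00 = 697.77
Pension Levy: 8.4% × 8,399.00 = 705.52
Long-Term Care Levy: 5.7% × 8,399.00 = 478.74
Total: 697.77 + 705.52 + 478.74 = 1,882.03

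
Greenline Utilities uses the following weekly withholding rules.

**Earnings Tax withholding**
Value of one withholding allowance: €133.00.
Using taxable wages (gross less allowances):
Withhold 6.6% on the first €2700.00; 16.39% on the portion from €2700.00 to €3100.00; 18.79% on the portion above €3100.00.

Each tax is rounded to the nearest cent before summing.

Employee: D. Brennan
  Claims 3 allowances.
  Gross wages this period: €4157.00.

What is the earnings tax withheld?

Earnings Tax: taxable = €4157.00 − 3×€133.00 = €3758.00
  €243.76 + 18.79% × (€3758.00 − €3100.00) = €243.76 + 18.79% × €658.00 = €367.40

€367.40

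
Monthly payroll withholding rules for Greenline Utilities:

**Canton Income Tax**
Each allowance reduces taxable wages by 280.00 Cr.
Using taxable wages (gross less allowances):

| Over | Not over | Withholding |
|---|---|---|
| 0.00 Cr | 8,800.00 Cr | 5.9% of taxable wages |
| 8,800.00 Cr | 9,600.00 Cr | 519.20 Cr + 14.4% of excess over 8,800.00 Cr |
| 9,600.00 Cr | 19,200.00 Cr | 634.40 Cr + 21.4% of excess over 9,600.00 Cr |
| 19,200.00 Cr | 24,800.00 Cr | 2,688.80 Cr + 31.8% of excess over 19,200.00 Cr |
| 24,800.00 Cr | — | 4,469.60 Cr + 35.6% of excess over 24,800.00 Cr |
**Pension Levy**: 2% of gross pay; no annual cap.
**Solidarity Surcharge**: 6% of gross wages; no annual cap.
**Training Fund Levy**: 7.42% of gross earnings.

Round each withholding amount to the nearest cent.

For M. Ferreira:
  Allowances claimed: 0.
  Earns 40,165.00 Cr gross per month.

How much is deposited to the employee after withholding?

24,032.02 Cr

Canton Income Tax: taxable = 40,165.00 Cr
  4,469.60 Cr + 35.6% × (40,165.00 Cr − 24,800.00 Cr) = 4,469.60 Cr + 35.6% × 15,365.00 Cr = 9,939.54 Cr
Pension Levy: 2% × 40,165.00 Cr = 803.30 Cr
Solidarity Surcharge: 6% × 40,165.00 Cr = 2,409.90 Cr
Training Fund Levy: 7.42% × 40,165.00 Cr = 2,980.24 Cr
Total withheld: 9,939.54 Cr + 803.30 Cr + 2,409.90 Cr + 2,980.24 Cr = 16,132.98 Cr
Net pay: 40,165.00 Cr − 16,132.98 Cr = 24,032.02 Cr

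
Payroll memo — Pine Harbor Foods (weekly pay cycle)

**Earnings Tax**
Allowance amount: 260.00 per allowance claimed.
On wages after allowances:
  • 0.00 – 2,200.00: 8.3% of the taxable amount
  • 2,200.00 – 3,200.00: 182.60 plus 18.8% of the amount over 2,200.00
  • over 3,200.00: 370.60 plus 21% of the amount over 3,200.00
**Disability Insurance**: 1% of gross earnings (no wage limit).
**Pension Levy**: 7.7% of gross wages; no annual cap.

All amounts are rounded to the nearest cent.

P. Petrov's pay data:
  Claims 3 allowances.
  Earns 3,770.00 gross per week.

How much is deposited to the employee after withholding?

3,110.89

Earnings Tax: taxable = 3,770.00 − 3×260.00 = 2,990.00
  182.60 + 18.8% × (2,990.00 − 2,200.00) = 182.60 + 18.8% × 790.00 = 331.12
Disability Insurance: 1% × 3,770.00 = 37.70
Pension Levy: 7.7% × 3,770.00 = 290.29
Total withheld: 331.12 + 37.70 + 290.29 = 659.11
Net pay: 3,770.00 − 659.11 = 3,110.89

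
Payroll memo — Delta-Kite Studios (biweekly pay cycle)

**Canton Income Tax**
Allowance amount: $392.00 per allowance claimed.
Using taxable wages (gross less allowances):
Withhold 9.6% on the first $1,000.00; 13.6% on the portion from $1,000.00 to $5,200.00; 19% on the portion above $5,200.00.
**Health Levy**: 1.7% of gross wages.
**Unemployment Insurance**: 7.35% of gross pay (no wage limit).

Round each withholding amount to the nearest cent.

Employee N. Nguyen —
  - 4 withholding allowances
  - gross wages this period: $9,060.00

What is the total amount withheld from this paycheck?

Canton Income Tax: taxable = $9,060.00 − 4×$392.00 = $7,492.00
  $667.20 + 19% × ($7,492.00 − $5,200.00) = $667.20 + 19% × $2,292.00 = $1,102.68
Health Levy: 1.7% × $9,060.00 = $154.02
Unemployment Insurance: 7.35% × $9,060.00 = $665.91
Total: $1,102.68 + $154.02 + $665.91 = $1,922.61

$1,922.61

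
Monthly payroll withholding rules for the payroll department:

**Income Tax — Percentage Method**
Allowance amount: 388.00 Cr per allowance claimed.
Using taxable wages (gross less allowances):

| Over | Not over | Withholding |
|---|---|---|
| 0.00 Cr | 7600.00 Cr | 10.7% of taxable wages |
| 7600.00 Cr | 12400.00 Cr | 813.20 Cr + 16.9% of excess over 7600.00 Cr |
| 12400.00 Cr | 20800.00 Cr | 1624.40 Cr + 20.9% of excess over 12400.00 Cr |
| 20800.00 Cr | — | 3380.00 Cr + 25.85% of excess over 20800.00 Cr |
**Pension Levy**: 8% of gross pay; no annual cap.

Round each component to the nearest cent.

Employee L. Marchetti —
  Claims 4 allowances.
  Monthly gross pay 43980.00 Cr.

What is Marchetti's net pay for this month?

Income Tax: taxable = 43980.00 Cr − 4×388.00 Cr = 42428.00 Cr
  3380.00 Cr + 25.85% × (42428.00 Cr − 20800.00 Cr) = 3380.00 Cr + 25.85% × 21628.00 Cr = 8970.84 Cr
Pension Levy: 8% × 43980.00 Cr = 3518.40 Cr
Total withheld: 8970.84 Cr + 3518.40 Cr = 12489.24 Cr
Net pay: 43980.00 Cr − 12489.24 Cr = 31490.76 Cr

31490.76 Cr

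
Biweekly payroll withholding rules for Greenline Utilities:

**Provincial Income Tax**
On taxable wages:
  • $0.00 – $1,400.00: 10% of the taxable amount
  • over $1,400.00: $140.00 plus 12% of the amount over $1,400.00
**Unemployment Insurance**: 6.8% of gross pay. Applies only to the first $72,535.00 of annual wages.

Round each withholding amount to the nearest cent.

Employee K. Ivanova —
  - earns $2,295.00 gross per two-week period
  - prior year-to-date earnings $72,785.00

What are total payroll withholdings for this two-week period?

Provincial Income Tax: taxable = $2,295.00
  $140.00 + 12% × ($2,295.00 − $1,400.00) = $140.00 + 12% × $895.00 = $247.40
Unemployment Insurance: YTD $72,785.00 ≥ cap $72,535.00 → $0.00
Total: $247.40 + $0.00 = $247.40

$247.40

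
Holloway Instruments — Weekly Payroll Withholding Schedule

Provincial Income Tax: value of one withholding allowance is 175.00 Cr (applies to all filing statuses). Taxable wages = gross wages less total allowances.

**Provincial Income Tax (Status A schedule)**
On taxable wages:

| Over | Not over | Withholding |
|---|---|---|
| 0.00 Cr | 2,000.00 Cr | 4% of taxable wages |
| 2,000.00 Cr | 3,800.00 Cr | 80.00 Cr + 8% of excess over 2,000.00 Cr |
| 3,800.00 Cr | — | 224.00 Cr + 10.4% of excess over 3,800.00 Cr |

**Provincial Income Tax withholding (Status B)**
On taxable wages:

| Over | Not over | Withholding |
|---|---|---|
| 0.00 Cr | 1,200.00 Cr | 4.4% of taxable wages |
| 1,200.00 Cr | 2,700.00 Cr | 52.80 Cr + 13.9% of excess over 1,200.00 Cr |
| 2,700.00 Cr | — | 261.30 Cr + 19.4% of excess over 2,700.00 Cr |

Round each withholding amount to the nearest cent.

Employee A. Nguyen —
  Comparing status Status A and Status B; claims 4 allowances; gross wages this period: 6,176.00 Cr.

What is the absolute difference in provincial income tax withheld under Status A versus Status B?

Provincial Income Tax (Status A): taxable = 6,176.00 Cr − 4×175.00 Cr = 5,476.00 Cr
  224.00 Cr + 10.4% × (5,476.00 Cr − 3,800.00 Cr) = 224.00 Cr + 10.4% × 1,676.00 Cr = 398.30 Cr
Provincial Income Tax (Status B): taxable = 6,176.00 Cr − 4×175.00 Cr = 5,476.00 Cr
  261.30 Cr + 19.4% × (5,476.00 Cr − 2,700.00 Cr) = 261.30 Cr + 19.4% × 2,776.00 Cr = 799.84 Cr
Difference: |398.30 Cr − 799.84 Cr| = 401.54 Cr (higher under Status B)

401.54 Cr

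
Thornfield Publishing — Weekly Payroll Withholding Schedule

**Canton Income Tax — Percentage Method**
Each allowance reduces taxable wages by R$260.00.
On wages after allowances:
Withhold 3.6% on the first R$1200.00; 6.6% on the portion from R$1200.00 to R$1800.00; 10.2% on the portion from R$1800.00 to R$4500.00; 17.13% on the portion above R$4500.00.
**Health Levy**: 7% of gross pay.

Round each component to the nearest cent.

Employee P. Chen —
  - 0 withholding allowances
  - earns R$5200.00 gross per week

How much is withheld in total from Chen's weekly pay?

R$842.11

Canton Income Tax: taxable = R$5200.00
  R$358.20 + 17.13% × (R$5200.00 − R$4500.00) = R$358.20 + 17.13% × R$700.00 = R$478.11
Health Levy: 7% × R$5200.00 = R$364.00
Total: R$478.11 + R$364.00 = R$842.11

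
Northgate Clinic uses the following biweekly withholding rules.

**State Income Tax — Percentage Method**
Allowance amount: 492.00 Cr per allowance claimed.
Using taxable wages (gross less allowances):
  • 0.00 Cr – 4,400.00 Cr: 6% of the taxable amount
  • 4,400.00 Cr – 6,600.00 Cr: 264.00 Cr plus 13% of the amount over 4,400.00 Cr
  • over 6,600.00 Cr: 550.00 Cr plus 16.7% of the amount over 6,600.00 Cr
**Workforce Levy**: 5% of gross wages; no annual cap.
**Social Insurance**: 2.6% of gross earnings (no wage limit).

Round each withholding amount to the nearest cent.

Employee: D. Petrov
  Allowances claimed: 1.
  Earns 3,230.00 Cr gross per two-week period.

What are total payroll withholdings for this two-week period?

409.76 Cr

State Income Tax: taxable = 3,230.00 Cr − 1×492.00 Cr = 2,738.00 Cr
  6% × 2,738.00 Cr = 164.28 Cr
Workforce Levy: 5% × 3,230.00 Cr = 161.50 Cr
Social Insurance: 2.6% × 3,230.00 Cr = 83.98 Cr
Total: 164.28 Cr + 161.50 Cr + 83.98 Cr = 409.76 Cr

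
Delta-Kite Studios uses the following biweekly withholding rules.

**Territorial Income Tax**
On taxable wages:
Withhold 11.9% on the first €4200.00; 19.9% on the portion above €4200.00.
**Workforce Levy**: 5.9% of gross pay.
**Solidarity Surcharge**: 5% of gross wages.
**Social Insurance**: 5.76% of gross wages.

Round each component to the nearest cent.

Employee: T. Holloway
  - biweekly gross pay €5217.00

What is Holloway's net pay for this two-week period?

Territorial Income Tax: taxable = €5217.00
  €499.80 + 19.9% × (€5217.00 − €4200.00) = €499.80 + 19.9% × €1017.00 = €702.18
Workforce Levy: 5.9% × €5217.00 = €307.80
Solidarity Surcharge: 5% × €5217.00 = €260.85
Social Insurance: 5.76% × €5217.00 = €300.50
Total withheld: €702.18 + €307.80 + €260.85 + €300.50 = €1571.33
Net pay: €5217.00 − €1571.33 = €3645.67

€3645.67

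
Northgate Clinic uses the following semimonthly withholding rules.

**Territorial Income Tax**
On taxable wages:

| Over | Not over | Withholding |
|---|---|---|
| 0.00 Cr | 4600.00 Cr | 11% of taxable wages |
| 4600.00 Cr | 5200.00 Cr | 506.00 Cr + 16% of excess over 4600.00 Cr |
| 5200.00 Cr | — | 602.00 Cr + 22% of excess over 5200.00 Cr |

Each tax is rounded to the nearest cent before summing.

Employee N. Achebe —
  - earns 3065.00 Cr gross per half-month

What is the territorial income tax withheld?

337.15 Cr

Territorial Income Tax: taxable = 3065.00 Cr
  11% × 3065.00 Cr = 337.15 Cr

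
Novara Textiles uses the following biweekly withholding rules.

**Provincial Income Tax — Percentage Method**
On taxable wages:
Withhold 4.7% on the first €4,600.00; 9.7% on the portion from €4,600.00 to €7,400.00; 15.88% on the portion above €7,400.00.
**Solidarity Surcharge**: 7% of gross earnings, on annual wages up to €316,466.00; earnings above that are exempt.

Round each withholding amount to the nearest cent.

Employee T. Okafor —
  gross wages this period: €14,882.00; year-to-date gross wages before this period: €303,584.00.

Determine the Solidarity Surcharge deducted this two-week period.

Solidarity Surcharge: cap €316,466.00 − YTD €303,584.00 = €12,882.00 subject; 7% × €12,882.00 = €901.74

€901.74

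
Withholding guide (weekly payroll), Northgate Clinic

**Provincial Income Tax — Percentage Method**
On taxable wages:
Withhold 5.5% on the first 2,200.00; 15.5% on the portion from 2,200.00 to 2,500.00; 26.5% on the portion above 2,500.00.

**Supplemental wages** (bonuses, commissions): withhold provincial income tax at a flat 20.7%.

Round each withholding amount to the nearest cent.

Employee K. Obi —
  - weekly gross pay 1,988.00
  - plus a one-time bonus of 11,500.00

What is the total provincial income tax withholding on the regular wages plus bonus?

2,489.84

Provincial Income Tax: taxable = 1,988.00
  5.5% × 1,988.00 = 109.34
Supplemental (20.7% flat on bonus): 20.7% × 11,500.00 = 2,380.50
Total provincial income tax: 109.34 + 2,380.50 = 2,489.84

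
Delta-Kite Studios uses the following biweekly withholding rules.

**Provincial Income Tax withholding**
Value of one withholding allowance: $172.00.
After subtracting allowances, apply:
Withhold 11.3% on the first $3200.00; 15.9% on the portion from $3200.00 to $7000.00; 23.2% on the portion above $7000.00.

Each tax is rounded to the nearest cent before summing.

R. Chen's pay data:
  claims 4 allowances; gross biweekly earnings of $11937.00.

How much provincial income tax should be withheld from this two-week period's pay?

$1951.57

Provincial Income Tax: taxable = $11937.00 − 4×$172.00 = $11249.00
  $965.80 + 23.2% × ($11249.00 − $7000.00) = $965.80 + 23.2% × $4249.00 = $1951.57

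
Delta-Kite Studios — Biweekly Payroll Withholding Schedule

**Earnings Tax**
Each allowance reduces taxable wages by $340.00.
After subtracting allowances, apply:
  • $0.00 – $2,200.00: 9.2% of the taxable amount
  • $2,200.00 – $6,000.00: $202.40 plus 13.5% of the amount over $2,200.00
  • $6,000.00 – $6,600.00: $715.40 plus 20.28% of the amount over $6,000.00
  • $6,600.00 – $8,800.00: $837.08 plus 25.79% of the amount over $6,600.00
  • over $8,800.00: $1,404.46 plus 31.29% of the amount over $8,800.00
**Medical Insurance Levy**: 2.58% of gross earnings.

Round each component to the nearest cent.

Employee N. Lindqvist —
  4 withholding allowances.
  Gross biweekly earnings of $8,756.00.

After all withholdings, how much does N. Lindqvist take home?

$7,487.73

Earnings Tax: taxable = $8,756.00 − 4×$340.00 = $7,396.00
  $837.08 + 25.79% × ($7,396.00 − $6,600.00) = $837.08 + 25.79% × $796.00 = $1,042.37
Medical Insurance Levy: 2.58% × $8,756.00 = $225.90
Total withheld: $1,042.37 + $225.90 = $1,268.27
Net pay: $8,756.00 − $1,268.27 = $7,487.73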